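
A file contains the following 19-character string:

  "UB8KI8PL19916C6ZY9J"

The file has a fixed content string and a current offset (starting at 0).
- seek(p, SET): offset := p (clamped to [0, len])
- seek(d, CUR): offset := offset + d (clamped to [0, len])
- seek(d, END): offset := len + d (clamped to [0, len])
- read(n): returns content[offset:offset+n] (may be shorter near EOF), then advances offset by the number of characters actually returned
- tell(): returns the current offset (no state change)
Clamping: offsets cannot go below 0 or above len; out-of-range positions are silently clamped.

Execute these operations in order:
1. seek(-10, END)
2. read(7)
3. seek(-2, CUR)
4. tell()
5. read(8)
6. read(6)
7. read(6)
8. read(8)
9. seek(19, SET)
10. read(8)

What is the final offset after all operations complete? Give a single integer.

After 1 (seek(-10, END)): offset=9
After 2 (read(7)): returned '9916C6Z', offset=16
After 3 (seek(-2, CUR)): offset=14
After 4 (tell()): offset=14
After 5 (read(8)): returned '6ZY9J', offset=19
After 6 (read(6)): returned '', offset=19
After 7 (read(6)): returned '', offset=19
After 8 (read(8)): returned '', offset=19
After 9 (seek(19, SET)): offset=19
After 10 (read(8)): returned '', offset=19

Answer: 19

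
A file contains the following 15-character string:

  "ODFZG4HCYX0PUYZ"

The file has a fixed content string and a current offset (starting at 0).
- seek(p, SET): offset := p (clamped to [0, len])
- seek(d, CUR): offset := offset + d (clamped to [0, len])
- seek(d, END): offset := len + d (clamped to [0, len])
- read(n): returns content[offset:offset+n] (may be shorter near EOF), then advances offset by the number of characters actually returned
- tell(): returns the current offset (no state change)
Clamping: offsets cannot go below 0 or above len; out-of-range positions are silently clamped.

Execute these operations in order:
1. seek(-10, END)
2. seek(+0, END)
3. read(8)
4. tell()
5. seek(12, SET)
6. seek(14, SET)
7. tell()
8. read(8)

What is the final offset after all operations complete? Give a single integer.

After 1 (seek(-10, END)): offset=5
After 2 (seek(+0, END)): offset=15
After 3 (read(8)): returned '', offset=15
After 4 (tell()): offset=15
After 5 (seek(12, SET)): offset=12
After 6 (seek(14, SET)): offset=14
After 7 (tell()): offset=14
After 8 (read(8)): returned 'Z', offset=15

Answer: 15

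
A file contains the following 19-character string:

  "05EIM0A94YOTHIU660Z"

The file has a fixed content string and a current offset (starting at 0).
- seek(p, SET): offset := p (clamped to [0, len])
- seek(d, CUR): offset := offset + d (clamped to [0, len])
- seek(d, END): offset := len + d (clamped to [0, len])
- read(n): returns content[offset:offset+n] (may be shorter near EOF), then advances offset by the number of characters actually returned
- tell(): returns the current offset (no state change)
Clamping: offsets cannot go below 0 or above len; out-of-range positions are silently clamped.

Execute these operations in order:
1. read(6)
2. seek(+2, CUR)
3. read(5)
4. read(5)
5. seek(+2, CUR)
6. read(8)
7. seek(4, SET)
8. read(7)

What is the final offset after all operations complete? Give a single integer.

Answer: 11

Derivation:
After 1 (read(6)): returned '05EIM0', offset=6
After 2 (seek(+2, CUR)): offset=8
After 3 (read(5)): returned '4YOTH', offset=13
After 4 (read(5)): returned 'IU660', offset=18
After 5 (seek(+2, CUR)): offset=19
After 6 (read(8)): returned '', offset=19
After 7 (seek(4, SET)): offset=4
After 8 (read(7)): returned 'M0A94YO', offset=11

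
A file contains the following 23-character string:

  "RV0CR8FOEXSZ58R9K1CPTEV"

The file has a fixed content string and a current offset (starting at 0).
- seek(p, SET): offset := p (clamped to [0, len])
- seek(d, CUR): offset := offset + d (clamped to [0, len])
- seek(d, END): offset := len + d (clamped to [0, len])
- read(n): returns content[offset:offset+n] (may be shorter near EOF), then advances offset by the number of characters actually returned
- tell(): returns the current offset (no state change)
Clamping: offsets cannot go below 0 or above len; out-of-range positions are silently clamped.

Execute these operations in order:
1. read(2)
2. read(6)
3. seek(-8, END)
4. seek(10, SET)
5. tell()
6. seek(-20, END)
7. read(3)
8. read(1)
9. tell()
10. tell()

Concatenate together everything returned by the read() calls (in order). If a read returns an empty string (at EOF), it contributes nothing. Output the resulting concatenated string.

Answer: RV0CR8FOCR8F

Derivation:
After 1 (read(2)): returned 'RV', offset=2
After 2 (read(6)): returned '0CR8FO', offset=8
After 3 (seek(-8, END)): offset=15
After 4 (seek(10, SET)): offset=10
After 5 (tell()): offset=10
After 6 (seek(-20, END)): offset=3
After 7 (read(3)): returned 'CR8', offset=6
After 8 (read(1)): returned 'F', offset=7
After 9 (tell()): offset=7
After 10 (tell()): offset=7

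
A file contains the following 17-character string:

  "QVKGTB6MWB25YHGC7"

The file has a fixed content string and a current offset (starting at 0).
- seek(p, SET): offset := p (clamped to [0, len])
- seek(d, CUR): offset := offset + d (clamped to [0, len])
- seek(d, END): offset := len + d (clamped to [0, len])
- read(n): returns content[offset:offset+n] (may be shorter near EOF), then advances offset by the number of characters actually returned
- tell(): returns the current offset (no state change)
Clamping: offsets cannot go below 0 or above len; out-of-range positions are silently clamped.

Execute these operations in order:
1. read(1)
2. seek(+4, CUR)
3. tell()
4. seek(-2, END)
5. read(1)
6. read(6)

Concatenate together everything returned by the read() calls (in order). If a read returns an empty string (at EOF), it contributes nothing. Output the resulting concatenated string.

After 1 (read(1)): returned 'Q', offset=1
After 2 (seek(+4, CUR)): offset=5
After 3 (tell()): offset=5
After 4 (seek(-2, END)): offset=15
After 5 (read(1)): returned 'C', offset=16
After 6 (read(6)): returned '7', offset=17

Answer: QC7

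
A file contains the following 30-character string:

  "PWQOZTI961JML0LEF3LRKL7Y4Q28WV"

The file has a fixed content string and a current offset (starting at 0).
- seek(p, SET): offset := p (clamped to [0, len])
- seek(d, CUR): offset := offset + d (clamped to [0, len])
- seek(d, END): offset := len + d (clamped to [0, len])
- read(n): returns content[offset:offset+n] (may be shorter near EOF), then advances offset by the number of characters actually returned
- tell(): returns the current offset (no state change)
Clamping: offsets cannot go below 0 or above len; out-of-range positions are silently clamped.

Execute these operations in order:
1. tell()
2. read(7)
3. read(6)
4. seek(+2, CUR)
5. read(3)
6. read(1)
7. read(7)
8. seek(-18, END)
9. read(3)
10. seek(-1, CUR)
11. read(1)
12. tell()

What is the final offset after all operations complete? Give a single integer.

After 1 (tell()): offset=0
After 2 (read(7)): returned 'PWQOZTI', offset=7
After 3 (read(6)): returned '961JML', offset=13
After 4 (seek(+2, CUR)): offset=15
After 5 (read(3)): returned 'EF3', offset=18
After 6 (read(1)): returned 'L', offset=19
After 7 (read(7)): returned 'RKL7Y4Q', offset=26
After 8 (seek(-18, END)): offset=12
After 9 (read(3)): returned 'L0L', offset=15
After 10 (seek(-1, CUR)): offset=14
After 11 (read(1)): returned 'L', offset=15
After 12 (tell()): offset=15

Answer: 15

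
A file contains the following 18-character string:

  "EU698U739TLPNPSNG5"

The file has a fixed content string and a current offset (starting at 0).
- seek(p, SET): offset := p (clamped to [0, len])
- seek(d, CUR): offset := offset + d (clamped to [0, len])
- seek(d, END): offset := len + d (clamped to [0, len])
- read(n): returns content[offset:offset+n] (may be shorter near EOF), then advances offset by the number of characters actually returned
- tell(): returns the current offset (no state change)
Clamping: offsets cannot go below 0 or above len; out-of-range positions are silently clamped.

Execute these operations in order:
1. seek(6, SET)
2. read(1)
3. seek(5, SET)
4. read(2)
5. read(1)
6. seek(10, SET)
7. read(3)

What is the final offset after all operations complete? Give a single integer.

After 1 (seek(6, SET)): offset=6
After 2 (read(1)): returned '7', offset=7
After 3 (seek(5, SET)): offset=5
After 4 (read(2)): returned 'U7', offset=7
After 5 (read(1)): returned '3', offset=8
After 6 (seek(10, SET)): offset=10
After 7 (read(3)): returned 'LPN', offset=13

Answer: 13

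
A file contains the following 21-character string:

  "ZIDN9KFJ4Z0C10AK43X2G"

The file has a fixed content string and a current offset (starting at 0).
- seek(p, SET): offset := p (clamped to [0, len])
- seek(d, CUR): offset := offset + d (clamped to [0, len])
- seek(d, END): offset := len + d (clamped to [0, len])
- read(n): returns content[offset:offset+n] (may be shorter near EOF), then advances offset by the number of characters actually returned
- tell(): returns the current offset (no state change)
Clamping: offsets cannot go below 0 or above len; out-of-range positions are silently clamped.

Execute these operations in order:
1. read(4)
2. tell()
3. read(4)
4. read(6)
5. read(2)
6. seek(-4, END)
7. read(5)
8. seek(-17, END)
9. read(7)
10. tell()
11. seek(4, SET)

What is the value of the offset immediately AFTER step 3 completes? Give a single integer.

After 1 (read(4)): returned 'ZIDN', offset=4
After 2 (tell()): offset=4
After 3 (read(4)): returned '9KFJ', offset=8

Answer: 8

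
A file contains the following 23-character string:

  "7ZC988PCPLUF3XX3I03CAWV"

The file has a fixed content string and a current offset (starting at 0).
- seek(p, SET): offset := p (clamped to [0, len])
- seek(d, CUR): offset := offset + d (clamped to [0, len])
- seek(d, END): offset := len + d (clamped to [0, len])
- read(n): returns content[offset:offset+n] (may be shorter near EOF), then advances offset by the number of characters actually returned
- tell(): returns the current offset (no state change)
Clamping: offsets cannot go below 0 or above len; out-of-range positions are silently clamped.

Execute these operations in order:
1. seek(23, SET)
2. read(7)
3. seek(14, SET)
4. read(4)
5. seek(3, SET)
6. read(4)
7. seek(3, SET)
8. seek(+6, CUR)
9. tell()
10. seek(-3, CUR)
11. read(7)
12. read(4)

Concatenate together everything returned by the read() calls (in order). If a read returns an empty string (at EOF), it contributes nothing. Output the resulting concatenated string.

Answer: X3I0988PPCPLUF3XX3I

Derivation:
After 1 (seek(23, SET)): offset=23
After 2 (read(7)): returned '', offset=23
After 3 (seek(14, SET)): offset=14
After 4 (read(4)): returned 'X3I0', offset=18
After 5 (seek(3, SET)): offset=3
After 6 (read(4)): returned '988P', offset=7
After 7 (seek(3, SET)): offset=3
After 8 (seek(+6, CUR)): offset=9
After 9 (tell()): offset=9
After 10 (seek(-3, CUR)): offset=6
After 11 (read(7)): returned 'PCPLUF3', offset=13
After 12 (read(4)): returned 'XX3I', offset=17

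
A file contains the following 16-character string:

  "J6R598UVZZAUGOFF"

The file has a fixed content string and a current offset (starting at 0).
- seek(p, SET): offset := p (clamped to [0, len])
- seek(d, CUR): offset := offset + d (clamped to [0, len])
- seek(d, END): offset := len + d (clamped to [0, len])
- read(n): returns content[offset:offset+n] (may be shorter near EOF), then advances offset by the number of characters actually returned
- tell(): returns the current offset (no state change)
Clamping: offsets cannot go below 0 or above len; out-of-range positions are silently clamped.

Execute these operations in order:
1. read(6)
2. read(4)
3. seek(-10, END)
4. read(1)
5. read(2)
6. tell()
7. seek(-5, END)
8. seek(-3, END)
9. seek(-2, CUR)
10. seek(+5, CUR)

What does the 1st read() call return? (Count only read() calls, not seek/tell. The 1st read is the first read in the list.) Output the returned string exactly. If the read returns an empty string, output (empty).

After 1 (read(6)): returned 'J6R598', offset=6
After 2 (read(4)): returned 'UVZZ', offset=10
After 3 (seek(-10, END)): offset=6
After 4 (read(1)): returned 'U', offset=7
After 5 (read(2)): returned 'VZ', offset=9
After 6 (tell()): offset=9
After 7 (seek(-5, END)): offset=11
After 8 (seek(-3, END)): offset=13
After 9 (seek(-2, CUR)): offset=11
After 10 (seek(+5, CUR)): offset=16

Answer: J6R598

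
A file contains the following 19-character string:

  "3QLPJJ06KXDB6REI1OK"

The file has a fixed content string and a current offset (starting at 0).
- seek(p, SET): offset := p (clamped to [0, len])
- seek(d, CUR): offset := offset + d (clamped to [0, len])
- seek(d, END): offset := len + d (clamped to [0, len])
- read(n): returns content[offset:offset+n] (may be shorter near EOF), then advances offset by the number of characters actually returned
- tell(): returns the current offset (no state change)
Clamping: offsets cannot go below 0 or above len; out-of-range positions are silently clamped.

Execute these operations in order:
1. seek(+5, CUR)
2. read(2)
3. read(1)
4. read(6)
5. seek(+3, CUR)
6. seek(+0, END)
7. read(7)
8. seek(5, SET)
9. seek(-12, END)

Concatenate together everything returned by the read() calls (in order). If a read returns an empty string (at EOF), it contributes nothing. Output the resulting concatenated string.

Answer: J06KXDB6R

Derivation:
After 1 (seek(+5, CUR)): offset=5
After 2 (read(2)): returned 'J0', offset=7
After 3 (read(1)): returned '6', offset=8
After 4 (read(6)): returned 'KXDB6R', offset=14
After 5 (seek(+3, CUR)): offset=17
After 6 (seek(+0, END)): offset=19
After 7 (read(7)): returned '', offset=19
After 8 (seek(5, SET)): offset=5
After 9 (seek(-12, END)): offset=7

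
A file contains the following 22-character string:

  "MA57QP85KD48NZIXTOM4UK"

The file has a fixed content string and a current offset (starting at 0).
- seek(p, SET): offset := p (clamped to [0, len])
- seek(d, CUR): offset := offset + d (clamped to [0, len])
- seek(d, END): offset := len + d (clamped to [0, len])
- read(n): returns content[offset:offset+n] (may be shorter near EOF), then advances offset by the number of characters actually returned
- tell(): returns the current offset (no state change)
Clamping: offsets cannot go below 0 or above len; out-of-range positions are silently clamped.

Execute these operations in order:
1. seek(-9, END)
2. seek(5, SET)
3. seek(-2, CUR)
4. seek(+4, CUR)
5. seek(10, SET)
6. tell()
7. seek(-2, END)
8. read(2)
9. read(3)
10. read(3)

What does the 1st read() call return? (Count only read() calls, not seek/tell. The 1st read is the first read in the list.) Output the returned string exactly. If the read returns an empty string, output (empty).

After 1 (seek(-9, END)): offset=13
After 2 (seek(5, SET)): offset=5
After 3 (seek(-2, CUR)): offset=3
After 4 (seek(+4, CUR)): offset=7
After 5 (seek(10, SET)): offset=10
After 6 (tell()): offset=10
After 7 (seek(-2, END)): offset=20
After 8 (read(2)): returned 'UK', offset=22
After 9 (read(3)): returned '', offset=22
After 10 (read(3)): returned '', offset=22

Answer: UK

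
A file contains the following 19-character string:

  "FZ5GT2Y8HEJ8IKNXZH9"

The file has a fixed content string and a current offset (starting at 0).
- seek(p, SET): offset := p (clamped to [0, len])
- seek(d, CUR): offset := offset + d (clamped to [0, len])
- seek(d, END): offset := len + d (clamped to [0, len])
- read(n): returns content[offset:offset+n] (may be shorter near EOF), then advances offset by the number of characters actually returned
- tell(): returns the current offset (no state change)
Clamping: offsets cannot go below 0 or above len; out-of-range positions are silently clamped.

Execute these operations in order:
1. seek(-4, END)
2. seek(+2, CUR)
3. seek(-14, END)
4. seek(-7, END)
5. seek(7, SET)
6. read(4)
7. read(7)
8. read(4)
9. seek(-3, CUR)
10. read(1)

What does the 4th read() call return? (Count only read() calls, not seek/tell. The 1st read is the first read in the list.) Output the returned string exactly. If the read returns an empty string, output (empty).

Answer: Z

Derivation:
After 1 (seek(-4, END)): offset=15
After 2 (seek(+2, CUR)): offset=17
After 3 (seek(-14, END)): offset=5
After 4 (seek(-7, END)): offset=12
After 5 (seek(7, SET)): offset=7
After 6 (read(4)): returned '8HEJ', offset=11
After 7 (read(7)): returned '8IKNXZH', offset=18
After 8 (read(4)): returned '9', offset=19
After 9 (seek(-3, CUR)): offset=16
After 10 (read(1)): returned 'Z', offset=17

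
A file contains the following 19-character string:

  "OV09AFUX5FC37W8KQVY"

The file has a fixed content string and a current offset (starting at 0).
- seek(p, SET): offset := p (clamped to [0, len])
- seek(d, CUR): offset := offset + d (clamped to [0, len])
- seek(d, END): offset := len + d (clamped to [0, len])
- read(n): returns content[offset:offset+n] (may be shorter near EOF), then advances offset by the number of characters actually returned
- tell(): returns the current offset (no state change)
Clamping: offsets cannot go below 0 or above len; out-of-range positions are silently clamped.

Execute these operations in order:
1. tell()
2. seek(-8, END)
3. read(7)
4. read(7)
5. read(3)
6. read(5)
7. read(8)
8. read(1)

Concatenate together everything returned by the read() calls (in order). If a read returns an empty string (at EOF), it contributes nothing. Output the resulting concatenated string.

After 1 (tell()): offset=0
After 2 (seek(-8, END)): offset=11
After 3 (read(7)): returned '37W8KQV', offset=18
After 4 (read(7)): returned 'Y', offset=19
After 5 (read(3)): returned '', offset=19
After 6 (read(5)): returned '', offset=19
After 7 (read(8)): returned '', offset=19
After 8 (read(1)): returned '', offset=19

Answer: 37W8KQVY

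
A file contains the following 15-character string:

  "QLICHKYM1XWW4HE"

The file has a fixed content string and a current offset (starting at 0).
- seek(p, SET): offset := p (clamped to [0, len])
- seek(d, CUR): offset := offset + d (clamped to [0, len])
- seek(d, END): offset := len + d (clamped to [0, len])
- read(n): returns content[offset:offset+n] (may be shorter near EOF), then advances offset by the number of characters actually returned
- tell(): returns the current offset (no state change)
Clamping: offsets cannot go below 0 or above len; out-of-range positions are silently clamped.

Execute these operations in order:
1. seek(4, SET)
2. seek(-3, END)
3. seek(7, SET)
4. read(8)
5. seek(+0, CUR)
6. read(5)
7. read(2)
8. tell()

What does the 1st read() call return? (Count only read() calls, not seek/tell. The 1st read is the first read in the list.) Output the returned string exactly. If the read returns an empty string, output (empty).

After 1 (seek(4, SET)): offset=4
After 2 (seek(-3, END)): offset=12
After 3 (seek(7, SET)): offset=7
After 4 (read(8)): returned 'M1XWW4HE', offset=15
After 5 (seek(+0, CUR)): offset=15
After 6 (read(5)): returned '', offset=15
After 7 (read(2)): returned '', offset=15
After 8 (tell()): offset=15

Answer: M1XWW4HE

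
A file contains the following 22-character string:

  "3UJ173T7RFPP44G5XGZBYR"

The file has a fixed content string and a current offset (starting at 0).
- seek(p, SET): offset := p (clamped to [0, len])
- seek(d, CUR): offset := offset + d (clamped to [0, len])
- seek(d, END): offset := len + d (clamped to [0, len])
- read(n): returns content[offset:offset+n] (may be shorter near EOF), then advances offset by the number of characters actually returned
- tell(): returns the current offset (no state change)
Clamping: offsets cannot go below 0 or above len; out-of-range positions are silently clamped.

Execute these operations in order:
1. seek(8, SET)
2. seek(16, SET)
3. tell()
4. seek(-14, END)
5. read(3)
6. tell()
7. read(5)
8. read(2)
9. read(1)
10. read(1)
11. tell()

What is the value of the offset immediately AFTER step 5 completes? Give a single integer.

Answer: 11

Derivation:
After 1 (seek(8, SET)): offset=8
After 2 (seek(16, SET)): offset=16
After 3 (tell()): offset=16
After 4 (seek(-14, END)): offset=8
After 5 (read(3)): returned 'RFP', offset=11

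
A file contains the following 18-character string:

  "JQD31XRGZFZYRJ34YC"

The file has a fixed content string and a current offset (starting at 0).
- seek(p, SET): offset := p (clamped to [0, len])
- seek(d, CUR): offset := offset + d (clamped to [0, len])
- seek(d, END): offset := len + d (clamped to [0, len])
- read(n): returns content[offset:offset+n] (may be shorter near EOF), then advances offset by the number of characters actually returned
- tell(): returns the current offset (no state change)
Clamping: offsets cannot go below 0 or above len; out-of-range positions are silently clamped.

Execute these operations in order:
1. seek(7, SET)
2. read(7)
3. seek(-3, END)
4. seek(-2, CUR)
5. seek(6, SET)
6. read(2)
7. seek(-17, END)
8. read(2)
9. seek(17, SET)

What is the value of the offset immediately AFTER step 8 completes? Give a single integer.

Answer: 3

Derivation:
After 1 (seek(7, SET)): offset=7
After 2 (read(7)): returned 'GZFZYRJ', offset=14
After 3 (seek(-3, END)): offset=15
After 4 (seek(-2, CUR)): offset=13
After 5 (seek(6, SET)): offset=6
After 6 (read(2)): returned 'RG', offset=8
After 7 (seek(-17, END)): offset=1
After 8 (read(2)): returned 'QD', offset=3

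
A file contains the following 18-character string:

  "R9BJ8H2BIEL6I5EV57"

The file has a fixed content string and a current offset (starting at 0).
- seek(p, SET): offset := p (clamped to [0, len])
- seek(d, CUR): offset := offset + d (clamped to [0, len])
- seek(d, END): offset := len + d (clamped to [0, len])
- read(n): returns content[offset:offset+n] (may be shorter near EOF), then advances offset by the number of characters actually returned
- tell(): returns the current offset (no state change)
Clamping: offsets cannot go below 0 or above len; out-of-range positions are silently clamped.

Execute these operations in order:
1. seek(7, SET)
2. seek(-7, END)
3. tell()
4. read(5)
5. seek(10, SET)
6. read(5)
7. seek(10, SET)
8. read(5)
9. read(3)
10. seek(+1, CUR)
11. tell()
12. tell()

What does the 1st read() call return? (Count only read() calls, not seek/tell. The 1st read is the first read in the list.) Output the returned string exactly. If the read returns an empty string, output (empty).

Answer: 6I5EV

Derivation:
After 1 (seek(7, SET)): offset=7
After 2 (seek(-7, END)): offset=11
After 3 (tell()): offset=11
After 4 (read(5)): returned '6I5EV', offset=16
After 5 (seek(10, SET)): offset=10
After 6 (read(5)): returned 'L6I5E', offset=15
After 7 (seek(10, SET)): offset=10
After 8 (read(5)): returned 'L6I5E', offset=15
After 9 (read(3)): returned 'V57', offset=18
After 10 (seek(+1, CUR)): offset=18
After 11 (tell()): offset=18
After 12 (tell()): offset=18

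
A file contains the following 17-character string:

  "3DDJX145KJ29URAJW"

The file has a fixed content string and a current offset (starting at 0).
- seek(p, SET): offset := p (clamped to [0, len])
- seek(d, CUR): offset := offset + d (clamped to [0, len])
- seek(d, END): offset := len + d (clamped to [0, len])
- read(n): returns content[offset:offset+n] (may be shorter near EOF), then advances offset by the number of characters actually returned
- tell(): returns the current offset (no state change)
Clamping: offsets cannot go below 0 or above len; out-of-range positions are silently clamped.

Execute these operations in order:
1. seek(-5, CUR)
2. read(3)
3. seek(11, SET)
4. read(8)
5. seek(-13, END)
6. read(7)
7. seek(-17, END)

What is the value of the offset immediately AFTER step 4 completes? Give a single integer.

Answer: 17

Derivation:
After 1 (seek(-5, CUR)): offset=0
After 2 (read(3)): returned '3DD', offset=3
After 3 (seek(11, SET)): offset=11
After 4 (read(8)): returned '9URAJW', offset=17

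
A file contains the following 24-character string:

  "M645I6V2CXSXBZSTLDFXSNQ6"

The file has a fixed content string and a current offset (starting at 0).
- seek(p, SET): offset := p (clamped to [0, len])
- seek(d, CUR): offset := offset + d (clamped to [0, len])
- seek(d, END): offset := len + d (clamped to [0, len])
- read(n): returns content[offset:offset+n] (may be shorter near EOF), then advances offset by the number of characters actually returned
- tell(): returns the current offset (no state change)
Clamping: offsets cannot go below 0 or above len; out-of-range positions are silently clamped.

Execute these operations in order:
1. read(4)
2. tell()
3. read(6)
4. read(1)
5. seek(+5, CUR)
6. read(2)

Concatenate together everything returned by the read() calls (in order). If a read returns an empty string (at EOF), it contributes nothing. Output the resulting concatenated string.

Answer: M645I6V2CXSLD

Derivation:
After 1 (read(4)): returned 'M645', offset=4
After 2 (tell()): offset=4
After 3 (read(6)): returned 'I6V2CX', offset=10
After 4 (read(1)): returned 'S', offset=11
After 5 (seek(+5, CUR)): offset=16
After 6 (read(2)): returned 'LD', offset=18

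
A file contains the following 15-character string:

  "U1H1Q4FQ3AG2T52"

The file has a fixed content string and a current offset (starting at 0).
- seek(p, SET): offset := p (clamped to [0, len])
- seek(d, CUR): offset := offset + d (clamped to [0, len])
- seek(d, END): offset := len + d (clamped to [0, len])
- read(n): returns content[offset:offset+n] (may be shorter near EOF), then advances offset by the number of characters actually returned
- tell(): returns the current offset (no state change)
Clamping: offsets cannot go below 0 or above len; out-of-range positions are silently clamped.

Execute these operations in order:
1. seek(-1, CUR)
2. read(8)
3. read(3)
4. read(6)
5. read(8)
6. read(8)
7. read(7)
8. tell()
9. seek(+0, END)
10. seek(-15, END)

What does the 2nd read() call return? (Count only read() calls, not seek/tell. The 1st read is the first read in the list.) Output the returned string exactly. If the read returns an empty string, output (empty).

After 1 (seek(-1, CUR)): offset=0
After 2 (read(8)): returned 'U1H1Q4FQ', offset=8
After 3 (read(3)): returned '3AG', offset=11
After 4 (read(6)): returned '2T52', offset=15
After 5 (read(8)): returned '', offset=15
After 6 (read(8)): returned '', offset=15
After 7 (read(7)): returned '', offset=15
After 8 (tell()): offset=15
After 9 (seek(+0, END)): offset=15
After 10 (seek(-15, END)): offset=0

Answer: 3AG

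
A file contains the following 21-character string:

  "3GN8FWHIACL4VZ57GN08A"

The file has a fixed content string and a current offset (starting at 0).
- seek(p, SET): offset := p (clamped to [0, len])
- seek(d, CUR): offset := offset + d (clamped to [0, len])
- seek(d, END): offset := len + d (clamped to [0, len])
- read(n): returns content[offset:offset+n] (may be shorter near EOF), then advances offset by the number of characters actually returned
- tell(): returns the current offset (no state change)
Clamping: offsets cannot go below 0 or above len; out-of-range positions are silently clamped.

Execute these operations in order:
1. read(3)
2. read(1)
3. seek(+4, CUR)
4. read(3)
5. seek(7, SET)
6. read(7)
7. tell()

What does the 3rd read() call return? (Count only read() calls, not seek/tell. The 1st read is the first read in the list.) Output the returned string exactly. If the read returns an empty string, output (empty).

Answer: ACL

Derivation:
After 1 (read(3)): returned '3GN', offset=3
After 2 (read(1)): returned '8', offset=4
After 3 (seek(+4, CUR)): offset=8
After 4 (read(3)): returned 'ACL', offset=11
After 5 (seek(7, SET)): offset=7
After 6 (read(7)): returned 'IACL4VZ', offset=14
After 7 (tell()): offset=14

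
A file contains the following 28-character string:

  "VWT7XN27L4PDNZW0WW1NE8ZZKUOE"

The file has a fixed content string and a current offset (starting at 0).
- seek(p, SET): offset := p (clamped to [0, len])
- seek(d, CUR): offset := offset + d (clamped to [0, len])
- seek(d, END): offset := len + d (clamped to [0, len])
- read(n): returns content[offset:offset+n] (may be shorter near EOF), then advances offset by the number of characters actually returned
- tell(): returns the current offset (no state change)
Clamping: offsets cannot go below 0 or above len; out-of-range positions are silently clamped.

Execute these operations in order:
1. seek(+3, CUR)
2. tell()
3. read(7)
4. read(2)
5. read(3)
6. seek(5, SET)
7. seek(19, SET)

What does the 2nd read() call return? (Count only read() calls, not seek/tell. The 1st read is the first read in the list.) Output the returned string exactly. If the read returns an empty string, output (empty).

After 1 (seek(+3, CUR)): offset=3
After 2 (tell()): offset=3
After 3 (read(7)): returned '7XN27L4', offset=10
After 4 (read(2)): returned 'PD', offset=12
After 5 (read(3)): returned 'NZW', offset=15
After 6 (seek(5, SET)): offset=5
After 7 (seek(19, SET)): offset=19

Answer: PD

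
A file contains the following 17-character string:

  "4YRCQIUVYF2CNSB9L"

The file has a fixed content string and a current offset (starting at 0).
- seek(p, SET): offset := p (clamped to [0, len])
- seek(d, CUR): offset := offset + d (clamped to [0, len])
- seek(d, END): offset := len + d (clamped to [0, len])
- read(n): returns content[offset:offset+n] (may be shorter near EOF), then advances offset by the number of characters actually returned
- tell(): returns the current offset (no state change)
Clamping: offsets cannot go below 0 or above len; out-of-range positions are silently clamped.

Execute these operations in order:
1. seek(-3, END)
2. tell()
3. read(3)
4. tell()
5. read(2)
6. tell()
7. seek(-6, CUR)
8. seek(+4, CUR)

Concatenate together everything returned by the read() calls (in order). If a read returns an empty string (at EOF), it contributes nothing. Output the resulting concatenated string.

After 1 (seek(-3, END)): offset=14
After 2 (tell()): offset=14
After 3 (read(3)): returned 'B9L', offset=17
After 4 (tell()): offset=17
After 5 (read(2)): returned '', offset=17
After 6 (tell()): offset=17
After 7 (seek(-6, CUR)): offset=11
After 8 (seek(+4, CUR)): offset=15

Answer: B9L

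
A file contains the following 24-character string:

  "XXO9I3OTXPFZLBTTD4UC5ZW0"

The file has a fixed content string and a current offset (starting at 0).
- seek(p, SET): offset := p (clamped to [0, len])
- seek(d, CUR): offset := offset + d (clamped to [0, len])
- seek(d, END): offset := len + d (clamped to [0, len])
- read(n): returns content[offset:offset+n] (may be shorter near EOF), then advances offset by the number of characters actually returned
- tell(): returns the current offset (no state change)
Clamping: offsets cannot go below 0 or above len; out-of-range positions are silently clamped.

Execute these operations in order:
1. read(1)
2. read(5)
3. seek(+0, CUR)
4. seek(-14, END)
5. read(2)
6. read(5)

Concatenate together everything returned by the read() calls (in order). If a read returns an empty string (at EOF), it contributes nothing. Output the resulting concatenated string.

Answer: XXO9I3FZLBTTD

Derivation:
After 1 (read(1)): returned 'X', offset=1
After 2 (read(5)): returned 'XO9I3', offset=6
After 3 (seek(+0, CUR)): offset=6
After 4 (seek(-14, END)): offset=10
After 5 (read(2)): returned 'FZ', offset=12
After 6 (read(5)): returned 'LBTTD', offset=17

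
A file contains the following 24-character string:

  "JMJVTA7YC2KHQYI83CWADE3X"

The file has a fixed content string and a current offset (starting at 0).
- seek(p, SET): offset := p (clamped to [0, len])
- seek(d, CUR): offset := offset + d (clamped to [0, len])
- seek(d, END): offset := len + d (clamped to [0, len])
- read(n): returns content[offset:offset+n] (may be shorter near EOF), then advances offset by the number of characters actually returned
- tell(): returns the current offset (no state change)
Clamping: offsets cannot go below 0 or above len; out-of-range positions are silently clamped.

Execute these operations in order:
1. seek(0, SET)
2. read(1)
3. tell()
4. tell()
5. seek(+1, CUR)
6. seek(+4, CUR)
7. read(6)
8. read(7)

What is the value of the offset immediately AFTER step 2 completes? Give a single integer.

Answer: 1

Derivation:
After 1 (seek(0, SET)): offset=0
After 2 (read(1)): returned 'J', offset=1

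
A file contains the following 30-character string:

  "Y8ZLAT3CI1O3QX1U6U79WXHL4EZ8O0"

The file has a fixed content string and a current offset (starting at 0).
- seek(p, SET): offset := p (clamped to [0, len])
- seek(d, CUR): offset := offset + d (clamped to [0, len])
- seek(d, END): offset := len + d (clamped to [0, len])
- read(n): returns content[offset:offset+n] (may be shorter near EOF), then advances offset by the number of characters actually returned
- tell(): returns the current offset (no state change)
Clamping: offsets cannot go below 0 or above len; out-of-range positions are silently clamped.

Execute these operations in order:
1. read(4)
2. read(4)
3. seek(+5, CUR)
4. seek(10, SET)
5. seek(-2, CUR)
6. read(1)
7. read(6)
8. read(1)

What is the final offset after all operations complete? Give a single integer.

After 1 (read(4)): returned 'Y8ZL', offset=4
After 2 (read(4)): returned 'AT3C', offset=8
After 3 (seek(+5, CUR)): offset=13
After 4 (seek(10, SET)): offset=10
After 5 (seek(-2, CUR)): offset=8
After 6 (read(1)): returned 'I', offset=9
After 7 (read(6)): returned '1O3QX1', offset=15
After 8 (read(1)): returned 'U', offset=16

Answer: 16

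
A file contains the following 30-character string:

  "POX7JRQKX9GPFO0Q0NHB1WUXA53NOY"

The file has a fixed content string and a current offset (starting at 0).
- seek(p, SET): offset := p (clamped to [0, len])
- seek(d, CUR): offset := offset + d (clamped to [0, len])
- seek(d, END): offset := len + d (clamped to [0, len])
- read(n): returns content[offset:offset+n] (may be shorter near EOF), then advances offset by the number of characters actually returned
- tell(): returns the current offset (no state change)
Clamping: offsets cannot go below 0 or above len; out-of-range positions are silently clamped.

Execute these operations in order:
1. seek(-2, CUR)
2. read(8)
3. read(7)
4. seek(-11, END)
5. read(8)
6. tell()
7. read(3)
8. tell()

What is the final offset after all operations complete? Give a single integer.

Answer: 30

Derivation:
After 1 (seek(-2, CUR)): offset=0
After 2 (read(8)): returned 'POX7JRQK', offset=8
After 3 (read(7)): returned 'X9GPFO0', offset=15
After 4 (seek(-11, END)): offset=19
After 5 (read(8)): returned 'B1WUXA53', offset=27
After 6 (tell()): offset=27
After 7 (read(3)): returned 'NOY', offset=30
After 8 (tell()): offset=30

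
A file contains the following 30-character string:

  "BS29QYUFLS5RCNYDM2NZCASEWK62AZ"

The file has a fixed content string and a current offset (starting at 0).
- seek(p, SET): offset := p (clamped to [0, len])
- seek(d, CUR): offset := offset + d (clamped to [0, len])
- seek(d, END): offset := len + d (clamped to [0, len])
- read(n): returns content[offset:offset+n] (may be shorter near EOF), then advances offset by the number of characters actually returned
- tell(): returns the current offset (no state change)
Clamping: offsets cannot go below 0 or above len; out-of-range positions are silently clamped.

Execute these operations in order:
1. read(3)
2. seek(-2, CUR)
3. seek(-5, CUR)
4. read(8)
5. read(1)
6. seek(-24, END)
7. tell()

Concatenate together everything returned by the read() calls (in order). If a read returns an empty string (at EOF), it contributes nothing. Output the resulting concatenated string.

After 1 (read(3)): returned 'BS2', offset=3
After 2 (seek(-2, CUR)): offset=1
After 3 (seek(-5, CUR)): offset=0
After 4 (read(8)): returned 'BS29QYUF', offset=8
After 5 (read(1)): returned 'L', offset=9
After 6 (seek(-24, END)): offset=6
After 7 (tell()): offset=6

Answer: BS2BS29QYUFL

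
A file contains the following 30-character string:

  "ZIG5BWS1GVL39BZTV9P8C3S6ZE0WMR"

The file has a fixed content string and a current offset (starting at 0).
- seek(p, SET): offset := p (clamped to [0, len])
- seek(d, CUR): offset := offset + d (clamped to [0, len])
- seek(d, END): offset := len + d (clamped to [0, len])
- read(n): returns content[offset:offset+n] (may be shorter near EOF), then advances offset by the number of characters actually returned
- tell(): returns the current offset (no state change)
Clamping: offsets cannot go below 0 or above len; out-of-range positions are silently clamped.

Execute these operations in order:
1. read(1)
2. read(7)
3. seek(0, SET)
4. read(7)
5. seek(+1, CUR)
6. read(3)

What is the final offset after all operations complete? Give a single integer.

Answer: 11

Derivation:
After 1 (read(1)): returned 'Z', offset=1
After 2 (read(7)): returned 'IG5BWS1', offset=8
After 3 (seek(0, SET)): offset=0
After 4 (read(7)): returned 'ZIG5BWS', offset=7
After 5 (seek(+1, CUR)): offset=8
After 6 (read(3)): returned 'GVL', offset=11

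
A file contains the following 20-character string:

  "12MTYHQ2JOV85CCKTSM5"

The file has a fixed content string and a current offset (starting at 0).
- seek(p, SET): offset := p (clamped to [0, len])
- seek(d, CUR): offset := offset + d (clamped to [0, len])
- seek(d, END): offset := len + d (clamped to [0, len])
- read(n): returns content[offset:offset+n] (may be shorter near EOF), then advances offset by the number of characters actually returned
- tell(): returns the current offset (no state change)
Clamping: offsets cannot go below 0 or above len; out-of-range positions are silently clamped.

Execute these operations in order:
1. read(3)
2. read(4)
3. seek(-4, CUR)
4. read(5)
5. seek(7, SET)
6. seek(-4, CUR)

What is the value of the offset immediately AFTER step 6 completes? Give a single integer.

After 1 (read(3)): returned '12M', offset=3
After 2 (read(4)): returned 'TYHQ', offset=7
After 3 (seek(-4, CUR)): offset=3
After 4 (read(5)): returned 'TYHQ2', offset=8
After 5 (seek(7, SET)): offset=7
After 6 (seek(-4, CUR)): offset=3

Answer: 3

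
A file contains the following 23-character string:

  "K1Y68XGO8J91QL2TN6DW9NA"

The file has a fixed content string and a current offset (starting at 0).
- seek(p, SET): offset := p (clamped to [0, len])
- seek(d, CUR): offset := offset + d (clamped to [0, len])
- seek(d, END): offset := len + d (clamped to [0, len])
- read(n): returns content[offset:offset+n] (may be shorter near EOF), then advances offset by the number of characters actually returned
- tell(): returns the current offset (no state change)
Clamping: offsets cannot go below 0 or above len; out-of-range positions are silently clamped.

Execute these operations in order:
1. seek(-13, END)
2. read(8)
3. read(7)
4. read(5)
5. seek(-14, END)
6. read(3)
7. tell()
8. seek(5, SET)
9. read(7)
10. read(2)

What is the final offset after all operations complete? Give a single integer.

After 1 (seek(-13, END)): offset=10
After 2 (read(8)): returned '91QL2TN6', offset=18
After 3 (read(7)): returned 'DW9NA', offset=23
After 4 (read(5)): returned '', offset=23
After 5 (seek(-14, END)): offset=9
After 6 (read(3)): returned 'J91', offset=12
After 7 (tell()): offset=12
After 8 (seek(5, SET)): offset=5
After 9 (read(7)): returned 'XGO8J91', offset=12
After 10 (read(2)): returned 'QL', offset=14

Answer: 14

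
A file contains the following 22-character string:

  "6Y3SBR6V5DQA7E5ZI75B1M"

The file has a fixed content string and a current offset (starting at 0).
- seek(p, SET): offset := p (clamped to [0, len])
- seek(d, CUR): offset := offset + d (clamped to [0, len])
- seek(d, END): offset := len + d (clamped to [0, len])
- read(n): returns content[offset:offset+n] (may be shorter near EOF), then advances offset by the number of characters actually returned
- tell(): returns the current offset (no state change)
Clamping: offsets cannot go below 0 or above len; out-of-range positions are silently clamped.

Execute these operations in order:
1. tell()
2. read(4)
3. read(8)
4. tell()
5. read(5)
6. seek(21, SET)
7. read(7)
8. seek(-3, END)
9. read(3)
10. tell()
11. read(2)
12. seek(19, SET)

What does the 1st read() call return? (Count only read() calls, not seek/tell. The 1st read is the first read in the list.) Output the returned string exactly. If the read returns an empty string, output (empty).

After 1 (tell()): offset=0
After 2 (read(4)): returned '6Y3S', offset=4
After 3 (read(8)): returned 'BR6V5DQA', offset=12
After 4 (tell()): offset=12
After 5 (read(5)): returned '7E5ZI', offset=17
After 6 (seek(21, SET)): offset=21
After 7 (read(7)): returned 'M', offset=22
After 8 (seek(-3, END)): offset=19
After 9 (read(3)): returned 'B1M', offset=22
After 10 (tell()): offset=22
After 11 (read(2)): returned '', offset=22
After 12 (seek(19, SET)): offset=19

Answer: 6Y3S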